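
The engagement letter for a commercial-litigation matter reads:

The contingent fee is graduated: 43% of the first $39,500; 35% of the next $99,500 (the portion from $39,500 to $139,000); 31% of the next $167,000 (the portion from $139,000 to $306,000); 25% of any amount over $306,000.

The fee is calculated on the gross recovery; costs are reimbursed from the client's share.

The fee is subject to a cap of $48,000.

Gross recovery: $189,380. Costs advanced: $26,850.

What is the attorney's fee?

Fee base is the gross recovery, $189,380; costs are reimbursed separately.
First $39,500 at 43% = $16,985.00
Next $99,500 at 35% = $34,825.00
Remaining $50,380 at 31% = $15,617.80
Fee: $16,985.00 + $34,825.00 + $15,617.80 = $67,427.80
$67,427.80 exceeds the $48,000 cap, so the fee is capped at $48,000.00.

$48,000.00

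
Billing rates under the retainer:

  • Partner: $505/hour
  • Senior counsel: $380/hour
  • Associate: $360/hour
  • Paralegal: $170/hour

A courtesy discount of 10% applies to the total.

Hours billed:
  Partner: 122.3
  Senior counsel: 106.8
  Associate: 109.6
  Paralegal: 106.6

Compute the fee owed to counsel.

$143,931.15

Partner: 122.3 × $505 = $61,761.50
Senior counsel: 106.8 × $380 = $40,584.00
Associate: 109.6 × $360 = $39,456.00
Paralegal: 106.6 × $170 = $18,122.00
Subtotal: $159,923.50
Less 10% discount: −$15,992.35
Total: $159,923.50 − $15,992.35 = $143,931.15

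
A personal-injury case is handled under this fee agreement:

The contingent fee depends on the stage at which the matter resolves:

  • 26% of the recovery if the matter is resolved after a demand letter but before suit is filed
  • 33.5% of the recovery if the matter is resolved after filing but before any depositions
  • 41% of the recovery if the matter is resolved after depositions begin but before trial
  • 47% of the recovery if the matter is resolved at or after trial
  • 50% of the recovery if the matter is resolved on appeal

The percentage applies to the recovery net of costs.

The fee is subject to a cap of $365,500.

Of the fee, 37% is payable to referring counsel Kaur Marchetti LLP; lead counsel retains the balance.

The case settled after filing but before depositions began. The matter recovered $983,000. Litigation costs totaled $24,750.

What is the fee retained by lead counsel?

$202,238.66

Fee base (net of costs): $983,000 − $24,750 = $958,250
The matter settled after filing but before depositions began, so the 33.5% rate applies.
$958,250 × 33.5% = $321,013.75
$321,013.75 is under the $365,500 cap.
Referral share: 37% of $321,013.75 = $118,775.09; lead counsel retains $321,013.75 − $118,775.09 = $202,238.66.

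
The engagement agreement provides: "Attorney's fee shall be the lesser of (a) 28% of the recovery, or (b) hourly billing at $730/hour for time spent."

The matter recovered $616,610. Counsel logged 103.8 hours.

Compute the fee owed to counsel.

$75,774.00

(a) 28% of $616,610 = $172,650.80
(b) 103.8 × $730 = $75,774.00
The lesser is (b): $75,774.00.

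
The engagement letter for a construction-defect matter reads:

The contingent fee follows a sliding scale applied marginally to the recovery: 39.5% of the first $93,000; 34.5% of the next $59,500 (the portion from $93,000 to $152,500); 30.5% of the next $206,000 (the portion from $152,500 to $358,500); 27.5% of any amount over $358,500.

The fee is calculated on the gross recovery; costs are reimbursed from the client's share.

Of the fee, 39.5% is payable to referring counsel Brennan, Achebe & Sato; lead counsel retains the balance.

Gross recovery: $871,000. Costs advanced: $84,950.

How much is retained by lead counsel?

Fee base is the gross recovery, $871,000; costs are reimbursed separately.
First $93,000 at 39.5% = $36,735.00
Next $59,500 at 34.5% = $20,527.50
Next $206,000 at 30.5% = $62,830.00
Remaining $512,500 at 27.5% = $140,937.50
Fee: $36,735.00 + $20,527.50 + $62,830.00 + $140,937.50 = $261,030.00
Referral share: 39.5% of $261,030.00 = $103,106.85; lead counsel retains $261,030.00 − $103,106.85 = $157,923.15.

$157,923.15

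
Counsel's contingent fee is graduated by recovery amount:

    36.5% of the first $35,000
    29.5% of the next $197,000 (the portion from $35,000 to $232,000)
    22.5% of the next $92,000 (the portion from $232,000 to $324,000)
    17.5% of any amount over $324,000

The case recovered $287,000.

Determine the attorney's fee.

First $35,000 at 36.5% = $12,775.00
Next $197,000 at 29.5% = $58,115.00
Remaining $55,000 at 22.5% = $12,375.00
Fee: $12,775.00 + $58,115.00 + $12,375.00 = $83,265.00

$83,265.00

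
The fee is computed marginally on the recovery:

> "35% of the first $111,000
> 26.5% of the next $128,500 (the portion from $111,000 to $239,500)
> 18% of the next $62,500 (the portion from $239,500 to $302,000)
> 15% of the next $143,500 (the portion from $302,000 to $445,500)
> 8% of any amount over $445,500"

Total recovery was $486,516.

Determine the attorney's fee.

First $111,000 at 35% = $38,850.00
Next $128,500 at 26.5% = $34,052.50
Next $62,500 at 18% = $11,250.00
Next $143,500 at 15% = $21,525.00
Remaining $41,016 at 8% = $3,281.28
Fee: $38,850.00 + $34,052.50 + $11,250.00 + $21,525.00 + $3,281.28 = $108,958.78

$108,958.78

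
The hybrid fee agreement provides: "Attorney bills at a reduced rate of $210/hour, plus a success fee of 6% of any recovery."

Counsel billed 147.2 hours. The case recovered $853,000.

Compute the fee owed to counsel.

$82,092.00

Hourly: 147.2 × $210 = $30,912.00
Success fee: 6% of $853,000 = $51,180.00
Total: $30,912.00 + $51,180.00 = $82,092.00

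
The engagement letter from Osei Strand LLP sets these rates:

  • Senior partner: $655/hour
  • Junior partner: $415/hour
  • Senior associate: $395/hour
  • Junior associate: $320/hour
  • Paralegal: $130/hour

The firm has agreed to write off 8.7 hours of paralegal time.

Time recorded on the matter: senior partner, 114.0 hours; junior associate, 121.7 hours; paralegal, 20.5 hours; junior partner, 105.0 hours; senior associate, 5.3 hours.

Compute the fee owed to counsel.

$160,816.50

Senior partner: 114.0 × $655 = $74,670.00
Junior partner: 105.0 × $415 = $43,575.00
Senior associate: 5.3 × $395 = $2,093.50
Junior associate: 121.7 × $320 = $38,944.00
Paralegal: 20.5 × $130 = $2,665.00
Subtotal: $161,947.50
Write-off: 8.7 × $130 = $1,131.00
Total: $161,947.50 − $1,131.00 = $160,816.50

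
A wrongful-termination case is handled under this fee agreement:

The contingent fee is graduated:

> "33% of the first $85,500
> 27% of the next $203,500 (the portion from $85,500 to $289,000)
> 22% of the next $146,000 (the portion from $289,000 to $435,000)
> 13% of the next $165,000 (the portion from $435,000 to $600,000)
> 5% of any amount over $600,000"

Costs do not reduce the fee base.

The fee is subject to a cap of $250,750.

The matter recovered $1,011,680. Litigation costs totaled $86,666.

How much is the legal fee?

$157,314.00

Fee base is the gross recovery, $1,011,680; costs are reimbursed separately.
First $85,500 at 33% = $28,215.00
Next $203,500 at 27% = $54,945.00
Next $146,000 at 22% = $32,120.00
Next $165,000 at 13% = $21,450.00
Remaining $411,680 at 5% = $20,584.00
Fee: $28,215.00 + $54,945.00 + $32,120.00 + $21,450.00 + $20,584.00 = $157,314.00
$157,314.00 is under the $250,750 cap.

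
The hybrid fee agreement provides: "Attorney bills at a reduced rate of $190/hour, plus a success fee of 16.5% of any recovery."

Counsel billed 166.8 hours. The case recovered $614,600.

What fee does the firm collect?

$133,101.00

Hourly: 166.8 × $190 = $31,692.00
Success fee: 16.5% of $614,600 = $101,409.00
Total: $31,692.00 + $101,409.00 = $133,101.00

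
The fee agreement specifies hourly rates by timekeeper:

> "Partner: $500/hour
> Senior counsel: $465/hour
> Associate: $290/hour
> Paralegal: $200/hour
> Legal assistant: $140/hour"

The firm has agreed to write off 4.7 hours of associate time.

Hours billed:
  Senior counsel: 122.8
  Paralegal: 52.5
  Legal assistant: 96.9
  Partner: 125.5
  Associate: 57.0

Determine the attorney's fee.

Partner: 125.5 × $500 = $62,750.00
Senior counsel: 122.8 × $465 = $57,102.00
Associate: 57.0 × $290 = $16,530.00
Paralegal: 52.5 × $200 = $10,500.00
Legal assistant: 96.9 × $140 = $13,566.00
Subtotal: $160,448.00
Write-off: 4.7 × $290 = $1,363.00
Total: $160,448.00 − $1,363.00 = $159,085.00

$159,085.00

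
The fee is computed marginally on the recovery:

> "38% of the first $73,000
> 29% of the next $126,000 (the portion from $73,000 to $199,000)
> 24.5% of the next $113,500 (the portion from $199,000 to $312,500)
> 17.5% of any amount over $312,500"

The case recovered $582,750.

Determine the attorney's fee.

$139,381.25

First $73,000 at 38% = $27,740.00
Next $126,000 at 29% = $36,540.00
Next $113,500 at 24.5% = $27,807.50
Remaining $270,250 at 17.5% = $47,293.75
Fee: $27,740.00 + $36,540.00 + $27,807.50 + $47,293.75 = $139,381.25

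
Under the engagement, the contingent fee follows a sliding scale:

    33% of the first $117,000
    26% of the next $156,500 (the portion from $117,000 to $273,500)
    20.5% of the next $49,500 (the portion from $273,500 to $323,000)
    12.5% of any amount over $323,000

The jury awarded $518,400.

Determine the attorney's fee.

$113,872.50

First $117,000 at 33% = $38,610.00
Next $156,500 at 26% = $40,690.00
Next $49,500 at 20.5% = $10,147.50
Remaining $195,400 at 12.5% = $24,425.00
Fee: $38,610.00 + $40,690.00 + $10,147.50 + $24,425.00 = $113,872.50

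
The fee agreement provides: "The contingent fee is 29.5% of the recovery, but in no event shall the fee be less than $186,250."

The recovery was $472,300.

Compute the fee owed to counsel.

$186,250.00

29.5% of $472,300 = $139,328.50
That is below the $186,250 minimum, so the minimum applies.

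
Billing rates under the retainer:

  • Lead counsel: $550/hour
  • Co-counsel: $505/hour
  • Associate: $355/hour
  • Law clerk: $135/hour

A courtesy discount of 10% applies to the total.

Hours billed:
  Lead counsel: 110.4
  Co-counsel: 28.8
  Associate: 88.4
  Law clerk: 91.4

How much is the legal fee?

$107,086.50

Lead counsel: 110.4 × $550 = $60,720.00
Co-counsel: 28.8 × $505 = $14,544.00
Associate: 88.4 × $355 = $31,382.00
Law clerk: 91.4 × $135 = $12,339.00
Subtotal: $118,985.00
Less 10% discount: −$11,898.50
Total: $118,985.00 − $11,898.50 = $107,086.50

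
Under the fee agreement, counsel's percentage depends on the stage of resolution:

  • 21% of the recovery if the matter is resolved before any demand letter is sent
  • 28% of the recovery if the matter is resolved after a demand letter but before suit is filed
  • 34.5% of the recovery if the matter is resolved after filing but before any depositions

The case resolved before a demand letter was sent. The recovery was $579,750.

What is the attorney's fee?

The matter resolved before a demand letter was sent, so the 21% rate applies.
$579,750 × 21% = $121,747.50

$121,747.50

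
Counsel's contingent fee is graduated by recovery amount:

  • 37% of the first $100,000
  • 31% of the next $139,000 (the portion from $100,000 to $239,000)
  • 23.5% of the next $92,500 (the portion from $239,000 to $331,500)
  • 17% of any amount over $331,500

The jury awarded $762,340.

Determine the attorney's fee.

First $100,000 at 37% = $37,000.00
Next $139,000 at 31% = $43,090.00
Next $92,500 at 23.5% = $21,737.50
Remaining $430,840 at 17% = $73,242.80
Fee: $37,000.00 + $43,090.00 + $21,737.50 + $73,242.80 = $175,070.30

$175,070.30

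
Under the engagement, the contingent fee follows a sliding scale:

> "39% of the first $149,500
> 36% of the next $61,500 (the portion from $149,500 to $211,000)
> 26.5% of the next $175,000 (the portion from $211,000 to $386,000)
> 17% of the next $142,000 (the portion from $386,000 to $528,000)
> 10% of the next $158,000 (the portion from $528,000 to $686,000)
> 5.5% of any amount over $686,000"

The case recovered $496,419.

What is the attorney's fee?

$145,591.23

First $149,500 at 39% = $58,305.00
Next $61,500 at 36% = $22,140.00
Next $175,000 at 26.5% = $46,375.00
Remaining $110,419 at 17% = $18,771.23
Fee: $58,305.00 + $22,140.00 + $46,375.00 + $18,771.23 = $145,591.23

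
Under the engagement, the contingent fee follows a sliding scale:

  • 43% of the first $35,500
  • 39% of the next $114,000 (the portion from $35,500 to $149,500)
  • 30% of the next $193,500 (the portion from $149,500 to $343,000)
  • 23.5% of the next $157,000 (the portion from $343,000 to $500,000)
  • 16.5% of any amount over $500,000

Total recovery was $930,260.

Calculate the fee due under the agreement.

First $35,500 at 43% = $15,265.00
Next $114,000 at 39% = $44,460.00
Next $193,500 at 30% = $58,050.00
Next $157,000 at 23.5% = $36,895.00
Remaining $430,260 at 16.5% = $70,992.90
Fee: $15,265.00 + $44,460.00 + $58,050.00 + $36,895.00 + $70,992.90 = $225,662.90

$225,662.90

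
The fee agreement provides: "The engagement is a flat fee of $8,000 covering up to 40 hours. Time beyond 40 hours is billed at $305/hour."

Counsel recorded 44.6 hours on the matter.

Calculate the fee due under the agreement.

$9,403.00

Flat fee: $8,000.00
Excess hours: 44.6 − 40 = 4.6
Overrun: 4.6 × $305 = $1,403.00
Total: $8,000.00 + $1,403.00 = $9,403.00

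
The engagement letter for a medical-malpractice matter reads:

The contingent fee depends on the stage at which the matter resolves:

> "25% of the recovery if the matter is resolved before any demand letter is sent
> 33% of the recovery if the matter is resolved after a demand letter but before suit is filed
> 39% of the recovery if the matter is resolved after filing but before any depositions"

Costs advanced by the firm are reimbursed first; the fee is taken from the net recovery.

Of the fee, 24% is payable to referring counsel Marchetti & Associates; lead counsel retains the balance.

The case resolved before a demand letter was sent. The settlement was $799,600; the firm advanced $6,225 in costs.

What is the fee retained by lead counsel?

$150,741.25

Fee base (net of costs): $799,600 − $6,225 = $793,375
The matter resolved before a demand letter was sent, so the 25% rate applies.
$793,375 × 25% = $198,343.75
Referral share: 24% of $198,343.75 = $47,602.50; lead counsel retains $198,343.75 − $47,602.50 = $150,741.25.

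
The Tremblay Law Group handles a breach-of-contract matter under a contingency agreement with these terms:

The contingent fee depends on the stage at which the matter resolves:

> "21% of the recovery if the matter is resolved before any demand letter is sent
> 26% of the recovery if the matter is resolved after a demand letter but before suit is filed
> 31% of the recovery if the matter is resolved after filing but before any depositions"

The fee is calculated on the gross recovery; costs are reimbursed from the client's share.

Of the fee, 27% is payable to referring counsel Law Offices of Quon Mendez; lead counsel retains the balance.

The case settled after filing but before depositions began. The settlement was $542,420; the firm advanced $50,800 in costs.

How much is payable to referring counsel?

Fee base is the gross recovery, $542,420; costs are reimbursed separately.
The matter settled after filing but before depositions began, so the 31% rate applies.
$542,420 × 31% = $168,150.20
Referral share: 27% of $168,150.20 = $45,400.55; lead counsel retains $168,150.20 − $45,400.55 = $122,749.65.

$45,400.55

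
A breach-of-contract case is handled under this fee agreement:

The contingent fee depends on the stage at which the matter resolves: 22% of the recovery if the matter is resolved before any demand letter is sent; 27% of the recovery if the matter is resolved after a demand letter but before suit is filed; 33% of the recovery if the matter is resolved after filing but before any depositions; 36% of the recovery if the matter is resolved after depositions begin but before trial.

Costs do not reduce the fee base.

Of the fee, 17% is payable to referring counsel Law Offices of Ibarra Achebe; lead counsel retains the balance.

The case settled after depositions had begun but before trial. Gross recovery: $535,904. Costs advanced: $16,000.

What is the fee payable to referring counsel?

Fee base is the gross recovery, $535,904; costs are reimbursed separately.
The matter settled after depositions had begun but before trial, so the 36% rate applies.
$535,904 × 36% = $192,925.44
Referral share: 17% of $192,925.44 = $32,797.32; lead counsel retains $192,925.44 − $32,797.32 = $160,128.12.

$32,797.32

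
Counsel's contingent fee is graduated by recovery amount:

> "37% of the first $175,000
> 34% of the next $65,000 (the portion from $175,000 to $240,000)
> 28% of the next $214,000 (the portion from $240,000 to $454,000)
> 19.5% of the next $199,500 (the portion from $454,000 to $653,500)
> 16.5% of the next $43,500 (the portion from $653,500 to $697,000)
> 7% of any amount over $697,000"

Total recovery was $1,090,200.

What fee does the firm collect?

$220,374.00

First $175,000 at 37% = $64,750.00
Next $65,000 at 34% = $22,100.00
Next $214,000 at 28% = $59,920.00
Next $199,500 at 19.5% = $38,902.50
Next $43,500 at 16.5% = $7,177.50
Remaining $393,200 at 7% = $27,524.00
Fee: $64,750.00 + $22,100.00 + $59,920.00 + $38,902.50 + $7,177.50 + $27,524.00 = $220,374.00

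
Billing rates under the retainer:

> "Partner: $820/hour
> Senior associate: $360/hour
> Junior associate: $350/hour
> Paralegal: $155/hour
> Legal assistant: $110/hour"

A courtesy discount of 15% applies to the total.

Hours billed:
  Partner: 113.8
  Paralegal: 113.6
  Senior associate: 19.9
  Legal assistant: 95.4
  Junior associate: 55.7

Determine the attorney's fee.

$125,865.45

Partner: 113.8 × $820 = $93,316.00
Senior associate: 19.9 × $360 = $7,164.00
Junior associate: 55.7 × $350 = $19,495.00
Paralegal: 113.6 × $155 = $17,608.00
Legal assistant: 95.4 × $110 = $10,494.00
Subtotal: $148,077.00
Less 15% discount: −$22,211.55
Total: $148,077.00 − $22,211.55 = $125,865.45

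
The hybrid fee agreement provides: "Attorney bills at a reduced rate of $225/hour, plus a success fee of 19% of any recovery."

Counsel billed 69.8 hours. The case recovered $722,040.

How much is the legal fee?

$152,892.60

Hourly: 69.8 × $225 = $15,705.00
Success fee: 19% of $722,040 = $137,187.60
Total: $15,705.00 + $137,187.60 = $152,892.60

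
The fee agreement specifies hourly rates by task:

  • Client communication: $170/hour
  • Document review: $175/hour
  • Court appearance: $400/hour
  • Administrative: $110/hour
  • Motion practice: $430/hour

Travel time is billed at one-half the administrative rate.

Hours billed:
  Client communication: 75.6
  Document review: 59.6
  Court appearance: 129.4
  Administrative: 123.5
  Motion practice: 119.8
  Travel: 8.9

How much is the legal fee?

$140,630.50

Client communication: 75.6 × $170 = $12,852.00
Document review: 59.6 × $175 = $10,430.00
Court appearance: 129.4 × $400 = $51,760.00
Administrative: 123.5 × $110 = $13,585.00
Motion practice: 119.8 × $430 = $51,514.00
Subtotal: $12,852.00 + $10,430.00 + $51,760.00 + $13,585.00 + $51,514.00 = $140,141.00
Travel: 8.9 × ($110 ÷ 2) = 8.9 × $55.00 = $489.50
Total: $140,141.00 + $489.50 = $140,630.50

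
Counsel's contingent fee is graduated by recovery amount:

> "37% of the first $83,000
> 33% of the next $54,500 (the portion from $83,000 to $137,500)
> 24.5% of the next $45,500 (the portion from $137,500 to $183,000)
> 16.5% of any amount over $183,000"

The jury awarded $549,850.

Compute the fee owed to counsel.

$120,372.75

First $83,000 at 37% = $30,710.00
Next $54,500 at 33% = $17,985.00
Next $45,500 at 24.5% = $11,147.50
Remaining $366,850 at 16.5% = $60,530.25
Fee: $30,710.00 + $17,985.00 + $11,147.50 + $60,530.25 = $120,372.75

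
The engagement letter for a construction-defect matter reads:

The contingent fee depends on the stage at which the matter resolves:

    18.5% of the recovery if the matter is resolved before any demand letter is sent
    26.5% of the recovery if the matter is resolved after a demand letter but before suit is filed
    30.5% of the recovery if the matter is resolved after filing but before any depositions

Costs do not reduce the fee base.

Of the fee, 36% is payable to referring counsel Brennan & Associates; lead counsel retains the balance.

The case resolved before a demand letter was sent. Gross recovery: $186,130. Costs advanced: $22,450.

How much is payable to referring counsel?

$12,396.26

Fee base is the gross recovery, $186,130; costs are reimbursed separately.
The matter resolved before a demand letter was sent, so the 18.5% rate applies.
$186,130 × 18.5% = $34,434.05
Referral share: 36% of $34,434.05 = $12,396.26; lead counsel retains $34,434.05 − $12,396.26 = $22,037.79.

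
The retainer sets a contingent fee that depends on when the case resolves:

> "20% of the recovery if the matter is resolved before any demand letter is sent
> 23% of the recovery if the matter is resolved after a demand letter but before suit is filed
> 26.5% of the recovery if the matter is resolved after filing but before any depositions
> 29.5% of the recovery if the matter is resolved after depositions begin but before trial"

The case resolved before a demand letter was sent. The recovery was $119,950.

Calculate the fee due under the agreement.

$23,990.00

The matter resolved before a demand letter was sent, so the 20% rate applies.
$119,950 × 20% = $23,990.00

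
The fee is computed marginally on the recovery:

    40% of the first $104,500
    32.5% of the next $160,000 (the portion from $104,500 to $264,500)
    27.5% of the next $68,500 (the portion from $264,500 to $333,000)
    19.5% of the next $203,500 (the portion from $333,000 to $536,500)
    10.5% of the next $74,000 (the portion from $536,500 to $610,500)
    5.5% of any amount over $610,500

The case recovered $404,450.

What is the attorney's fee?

First $104,500 at 40% = $41,800.00
Next $160,000 at 32.5% = $52,000.00
Next $68,500 at 27.5% = $18,837.50
Remaining $71,450 at 19.5% = $13,932.75
Fee: $41,800.00 + $52,000.00 + $18,837.50 + $13,932.75 = $126,570.25

$126,570.25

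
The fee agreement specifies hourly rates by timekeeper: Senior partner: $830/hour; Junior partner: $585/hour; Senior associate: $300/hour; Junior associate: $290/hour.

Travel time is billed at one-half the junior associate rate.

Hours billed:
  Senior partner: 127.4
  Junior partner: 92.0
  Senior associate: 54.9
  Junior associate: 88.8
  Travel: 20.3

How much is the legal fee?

Senior partner: 127.4 × $830 = $105,742.00
Junior partner: 92.0 × $585 = $53,820.00
Senior associate: 54.9 × $300 = $16,470.00
Junior associate: 88.8 × $290 = $25,752.00
Subtotal: $105,742.00 + $53,820.00 + $16,470.00 + $25,752.00 = $201,784.00
Travel: 20.3 × ($290 ÷ 2) = 20.3 × $145.00 = $2,943.50
Total: $201,784.00 + $2,943.50 = $204,727.50

$204,727.50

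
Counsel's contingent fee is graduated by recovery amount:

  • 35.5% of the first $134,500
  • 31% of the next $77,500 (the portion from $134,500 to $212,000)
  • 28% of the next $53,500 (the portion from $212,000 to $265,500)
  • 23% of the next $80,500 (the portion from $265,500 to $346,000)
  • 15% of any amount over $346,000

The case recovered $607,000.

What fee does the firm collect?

$144,417.50

First $134,500 at 35.5% = $47,747.50
Next $77,500 at 31% = $24,025.00
Next $53,500 at 28% = $14,980.00
Next $80,500 at 23% = $18,515.00
Remaining $261,000 at 15% = $39,150.00
Fee: $47,747.50 + $24,025.00 + $14,980.00 + $18,515.00 + $39,150.00 = $144,417.50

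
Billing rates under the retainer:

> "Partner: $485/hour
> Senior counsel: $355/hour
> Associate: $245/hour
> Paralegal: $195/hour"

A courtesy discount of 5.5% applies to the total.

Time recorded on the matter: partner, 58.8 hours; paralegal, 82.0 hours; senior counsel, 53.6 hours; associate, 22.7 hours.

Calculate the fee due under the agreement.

$65,297.14

Partner: 58.8 × $485 = $28,518.00
Senior counsel: 53.6 × $355 = $19,028.00
Associate: 22.7 × $245 = $5,561.50
Paralegal: 82.0 × $195 = $15,990.00
Subtotal: $69,097.50
Less 5.5% discount: −$3,800.36
Total: $69,097.50 − $3,800.36 = $65,297.14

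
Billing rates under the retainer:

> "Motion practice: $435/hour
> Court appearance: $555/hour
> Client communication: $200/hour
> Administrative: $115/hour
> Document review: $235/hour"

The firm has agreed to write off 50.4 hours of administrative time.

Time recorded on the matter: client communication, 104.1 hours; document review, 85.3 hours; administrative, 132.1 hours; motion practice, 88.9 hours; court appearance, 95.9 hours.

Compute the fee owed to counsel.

Motion practice: 88.9 × $435 = $38,671.50
Court appearance: 95.9 × $555 = $53,224.50
Client communication: 104.1 × $200 = $20,820.00
Administrative: 132.1 × $115 = $15,191.50
Document review: 85.3 × $235 = $20,045.50
Subtotal: $147,953.00
Write-off: 50.4 × $115 = $5,796.00
Total: $147,953.00 − $5,796.00 = $142,157.00

$142,157.00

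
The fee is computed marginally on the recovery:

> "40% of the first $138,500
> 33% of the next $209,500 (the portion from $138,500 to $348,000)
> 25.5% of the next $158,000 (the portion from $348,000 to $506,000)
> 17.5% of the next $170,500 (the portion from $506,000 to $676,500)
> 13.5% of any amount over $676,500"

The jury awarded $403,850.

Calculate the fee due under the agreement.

$138,776.75

First $138,500 at 40% = $55,400.00
Next $209,500 at 33% = $69,135.00
Remaining $55,850 at 25.5% = $14,241.75
Fee: $55,400.00 + $69,135.00 + $14,241.75 = $138,776.75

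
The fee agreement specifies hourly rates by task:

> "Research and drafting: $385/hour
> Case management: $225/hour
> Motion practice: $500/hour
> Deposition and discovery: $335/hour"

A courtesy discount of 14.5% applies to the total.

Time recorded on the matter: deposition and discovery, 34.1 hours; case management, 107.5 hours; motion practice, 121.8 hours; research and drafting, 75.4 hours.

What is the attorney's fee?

Research and drafting: 75.4 × $385 = $29,029.00
Case management: 107.5 × $225 = $24,187.50
Motion practice: 121.8 × $500 = $60,900.00
Deposition and discovery: 34.1 × $335 = $11,423.50
Subtotal: $125,540.00
Less 14.5% discount: −$18,203.30
Total: $125,540.00 − $18,203.30 = $107,336.70

$107,336.70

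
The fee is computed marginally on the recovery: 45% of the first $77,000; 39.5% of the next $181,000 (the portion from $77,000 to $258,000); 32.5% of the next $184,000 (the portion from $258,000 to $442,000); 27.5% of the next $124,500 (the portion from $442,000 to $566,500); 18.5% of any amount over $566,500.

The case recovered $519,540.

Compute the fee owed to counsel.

First $77,000 at 45% = $34,650.00
Next $181,000 at 39.5% = $71,495.00
Next $184,000 at 32.5% = $59,800.00
Remaining $77,540 at 27.5% = $21,323.50
Fee: $34,650.00 + $71,495.00 + $59,800.00 + $21,323.50 = $187,268.50

$187,268.50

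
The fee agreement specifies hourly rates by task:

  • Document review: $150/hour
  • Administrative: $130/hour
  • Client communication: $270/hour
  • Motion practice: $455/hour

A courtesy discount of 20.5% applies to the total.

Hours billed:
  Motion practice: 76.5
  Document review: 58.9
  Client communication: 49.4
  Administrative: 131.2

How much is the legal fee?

Document review: 58.9 × $150 = $8,835.00
Administrative: 131.2 × $130 = $17,056.00
Client communication: 49.4 × $270 = $13,338.00
Motion practice: 76.5 × $455 = $34,807.50
Subtotal: $74,036.50
Less 20.5% discount: −$15,177.48
Total: $74,036.50 − $15,177.48 = $58,859.02

$58,859.02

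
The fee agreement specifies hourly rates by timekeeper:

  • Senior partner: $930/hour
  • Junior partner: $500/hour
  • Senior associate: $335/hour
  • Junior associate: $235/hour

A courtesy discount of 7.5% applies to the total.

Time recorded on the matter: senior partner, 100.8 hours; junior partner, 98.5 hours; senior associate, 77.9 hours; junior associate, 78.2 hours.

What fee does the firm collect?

Senior partner: 100.8 × $930 = $93,744.00
Junior partner: 98.5 × $500 = $49,250.00
Senior associate: 77.9 × $335 = $26,096.50
Junior associate: 78.2 × $235 = $18,377.00
Subtotal: $187,467.50
Less 7.5% discount: −$14,060.06
Total: $187,467.50 − $14,060.06 = $173,407.44

$173,407.44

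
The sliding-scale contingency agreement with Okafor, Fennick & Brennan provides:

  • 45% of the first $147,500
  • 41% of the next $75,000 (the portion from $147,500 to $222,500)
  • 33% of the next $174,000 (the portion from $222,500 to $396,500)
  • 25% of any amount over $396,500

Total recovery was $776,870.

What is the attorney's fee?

$249,637.50

First $147,500 at 45% = $66,375.00
Next $75,000 at 41% = $30,750.00
Next $174,000 at 33% = $57,420.00
Remaining $380,370 at 25% = $95,092.50
Fee: $66,375.00 + $30,750.00 + $57,420.00 + $95,092.50 = $249,637.50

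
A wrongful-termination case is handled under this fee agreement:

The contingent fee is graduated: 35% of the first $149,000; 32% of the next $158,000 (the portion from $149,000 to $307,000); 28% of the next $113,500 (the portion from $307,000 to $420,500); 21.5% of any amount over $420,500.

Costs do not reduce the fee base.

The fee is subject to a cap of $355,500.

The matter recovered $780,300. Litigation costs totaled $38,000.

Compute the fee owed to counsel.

$211,847.00

Fee base is the gross recovery, $780,300; costs are reimbursed separately.
First $149,000 at 35% = $52,150.00
Next $158,000 at 32% = $50,560.00
Next $113,500 at 28% = $31,780.00
Remaining $359,800 at 21.5% = $77,357.00
Fee: $52,150.00 + $50,560.00 + $31,780.00 + $77,357.00 = $211,847.00
$211,847.00 is under the $355,500 cap.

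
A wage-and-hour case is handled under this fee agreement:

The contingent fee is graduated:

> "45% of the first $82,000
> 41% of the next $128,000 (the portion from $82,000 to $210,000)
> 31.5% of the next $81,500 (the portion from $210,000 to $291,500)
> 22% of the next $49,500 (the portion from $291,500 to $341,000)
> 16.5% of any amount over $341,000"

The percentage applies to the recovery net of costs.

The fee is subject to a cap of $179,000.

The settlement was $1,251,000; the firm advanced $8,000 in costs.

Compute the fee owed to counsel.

$179,000.00

Fee base (net of costs): $1,251,000 − $8,000 = $1,243,000
First $82,000 at 45% = $36,900.00
Next $128,000 at 41% = $52,480.00
Next $81,500 at 31.5% = $25,672.50
Next $49,500 at 22% = $10,890.00
Remaining $902,000 at 16.5% = $148,830.00
Fee: $36,900.00 + $52,480.00 + $25,672.50 + $10,890.00 + $148,830.00 = $274,772.50
$274,772.50 exceeds the $179,000 cap, so the fee is capped at $179,000.00.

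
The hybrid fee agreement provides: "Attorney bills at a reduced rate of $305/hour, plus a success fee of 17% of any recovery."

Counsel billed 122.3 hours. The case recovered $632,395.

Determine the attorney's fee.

Hourly: 122.3 × $305 = $37,301.50
Success fee: 17% of $632,395 = $107,507.15
Total: $37,301.50 + $107,507.15 = $144,808.65

$144,808.65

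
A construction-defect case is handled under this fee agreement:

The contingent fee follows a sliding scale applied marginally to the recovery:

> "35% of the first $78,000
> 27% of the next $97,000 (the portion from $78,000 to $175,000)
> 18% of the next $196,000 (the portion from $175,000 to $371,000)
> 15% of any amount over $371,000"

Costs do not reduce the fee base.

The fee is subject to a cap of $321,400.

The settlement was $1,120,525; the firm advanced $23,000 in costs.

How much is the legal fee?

$201,198.75

Fee base is the gross recovery, $1,120,525; costs are reimbursed separately.
First $78,000 at 35% = $27,300.00
Next $97,000 at 27% = $26,190.00
Next $196,000 at 18% = $35,280.00
Remaining $749,525 at 15% = $112,428.75
Fee: $27,300.00 + $26,190.00 + $35,280.00 + $112,428.75 = $201,198.75
$201,198.75 is under the $321,400 cap.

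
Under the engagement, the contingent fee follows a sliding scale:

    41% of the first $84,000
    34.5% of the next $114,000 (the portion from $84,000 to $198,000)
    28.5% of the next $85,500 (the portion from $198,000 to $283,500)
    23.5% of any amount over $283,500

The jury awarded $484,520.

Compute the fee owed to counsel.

First $84,000 at 41% = $34,440.00
Next $114,000 at 34.5% = $39,330.00
Next $85,500 at 28.5% = $24,367.50
Remaining $201,020 at 23.5% = $47,239.70
Fee: $34,440.00 + $39,330.00 + $24,367.50 + $47,239.70 = $145,377.20

$145,377.20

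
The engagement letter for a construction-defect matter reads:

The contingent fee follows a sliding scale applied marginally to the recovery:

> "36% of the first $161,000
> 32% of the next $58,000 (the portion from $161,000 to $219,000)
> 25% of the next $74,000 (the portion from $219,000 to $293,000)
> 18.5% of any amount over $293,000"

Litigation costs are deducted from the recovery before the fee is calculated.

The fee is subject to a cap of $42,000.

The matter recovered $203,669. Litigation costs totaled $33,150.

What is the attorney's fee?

Fee base (net of costs): $203,669 − $33,150 = $170,519
First $161,000 at 36% = $57,960.00
Remaining $9,519 at 32% = $3,046.08
Fee: $57,960.00 + $3,046.08 = $61,006.08
$61,006.08 exceeds the $42,000 cap, so the fee is capped at $42,000.00.

$42,000.00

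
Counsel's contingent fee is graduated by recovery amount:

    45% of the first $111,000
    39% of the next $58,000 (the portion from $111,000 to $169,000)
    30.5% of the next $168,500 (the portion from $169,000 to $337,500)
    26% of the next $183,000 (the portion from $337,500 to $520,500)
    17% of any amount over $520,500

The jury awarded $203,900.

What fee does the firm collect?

First $111,000 at 45% = $49,950.00
Next $58,000 at 39% = $22,620.00
Remaining $34,900 at 30.5% = $10,644.50
Fee: $49,950.00 + $22,620.00 + $10,644.50 = $83,214.50

$83,214.50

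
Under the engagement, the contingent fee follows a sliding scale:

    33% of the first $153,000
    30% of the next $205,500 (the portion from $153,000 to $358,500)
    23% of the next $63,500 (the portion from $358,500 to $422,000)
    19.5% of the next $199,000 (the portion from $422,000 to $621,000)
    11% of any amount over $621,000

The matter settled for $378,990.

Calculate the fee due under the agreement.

First $153,000 at 33% = $50,490.00
Next $205,500 at 30% = $61,650.00
Remaining $20,490 at 23% = $4,712.70
Fee: $50,490.00 + $61,650.00 + $4,712.70 = $116,852.70

$116,852.70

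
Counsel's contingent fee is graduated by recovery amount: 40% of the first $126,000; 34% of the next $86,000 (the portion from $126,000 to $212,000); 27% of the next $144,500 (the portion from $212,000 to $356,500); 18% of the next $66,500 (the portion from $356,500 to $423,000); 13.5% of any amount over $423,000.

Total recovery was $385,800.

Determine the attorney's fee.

$123,929.00

First $126,000 at 40% = $50,400.00
Next $86,000 at 34% = $29,240.00
Next $144,500 at 27% = $39,015.00
Remaining $29,300 at 18% = $5,274.00
Fee: $50,400.00 + $29,240.00 + $39,015.00 + $5,274.00 = $123,929.00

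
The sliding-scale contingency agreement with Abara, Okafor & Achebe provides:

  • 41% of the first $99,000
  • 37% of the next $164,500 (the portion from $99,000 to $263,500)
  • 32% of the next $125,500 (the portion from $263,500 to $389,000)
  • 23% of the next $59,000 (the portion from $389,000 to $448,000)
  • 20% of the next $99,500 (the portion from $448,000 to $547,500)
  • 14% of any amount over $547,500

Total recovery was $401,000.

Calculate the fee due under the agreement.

First $99,000 at 41% = $40,590.00
Next $164,500 at 37% = $60,865.00
Next $125,500 at 32% = $40,160.00
Remaining $12,000 at 23% = $2,760.00
Fee: $40,590.00 + $60,865.00 + $40,160.00 + $2,760.00 = $144,375.00

$144,375.00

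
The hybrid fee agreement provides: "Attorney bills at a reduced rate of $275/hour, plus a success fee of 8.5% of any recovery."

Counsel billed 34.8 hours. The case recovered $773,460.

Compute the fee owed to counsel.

$75,314.10

Hourly: 34.8 × $275 = $9,570.00
Success fee: 8.5% of $773,460 = $65,744.10
Total: $9,570.00 + $65,744.10 = $75,314.10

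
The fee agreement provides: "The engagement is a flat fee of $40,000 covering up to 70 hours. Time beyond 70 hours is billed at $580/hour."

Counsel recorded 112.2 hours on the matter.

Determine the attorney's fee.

$64,476.00

Flat fee: $40,000.00
Excess hours: 112.2 − 70 = 42.2
Overrun: 42.2 × $580 = $24,476.00
Total: $40,000.00 + $24,476.00 = $64,476.00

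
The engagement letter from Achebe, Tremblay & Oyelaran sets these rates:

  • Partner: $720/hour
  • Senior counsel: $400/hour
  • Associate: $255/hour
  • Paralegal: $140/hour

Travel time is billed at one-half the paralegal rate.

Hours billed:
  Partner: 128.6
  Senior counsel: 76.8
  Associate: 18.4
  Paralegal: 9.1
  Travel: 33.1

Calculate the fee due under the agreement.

Partner: 128.6 × $720 = $92,592.00
Senior counsel: 76.8 × $400 = $30,720.00
Associate: 18.4 × $255 = $4,692.00
Paralegal: 9.1 × $140 = $1,274.00
Subtotal: $92,592.00 + $30,720.00 + $4,692.00 + $1,274.00 = $129,278.00
Travel: 33.1 × ($140 ÷ 2) = 33.1 × $70.00 = $2,317.00
Total: $129,278.00 + $2,317.00 = $131,595.00

$131,595.00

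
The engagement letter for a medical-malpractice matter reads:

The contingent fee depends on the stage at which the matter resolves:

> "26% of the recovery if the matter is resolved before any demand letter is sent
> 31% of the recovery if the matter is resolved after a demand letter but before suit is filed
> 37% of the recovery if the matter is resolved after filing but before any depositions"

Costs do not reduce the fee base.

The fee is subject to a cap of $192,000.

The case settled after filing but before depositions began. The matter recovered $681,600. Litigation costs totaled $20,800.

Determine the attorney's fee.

$192,000.00

Fee base is the gross recovery, $681,600; costs are reimbursed separately.
The matter settled after filing but before depositions began, so the 37% rate applies.
$681,600 × 37% = $252,192.00
$252,192.00 exceeds the $192,000 cap, so the fee is capped at $192,000.00.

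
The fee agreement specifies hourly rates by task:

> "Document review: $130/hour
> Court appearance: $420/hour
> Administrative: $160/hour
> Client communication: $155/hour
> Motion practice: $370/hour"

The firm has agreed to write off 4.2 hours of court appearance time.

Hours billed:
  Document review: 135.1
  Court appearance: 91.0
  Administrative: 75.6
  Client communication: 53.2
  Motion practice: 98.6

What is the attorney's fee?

Document review: 135.1 × $130 = $17,563.00
Court appearance: 91.0 × $420 = $38,220.00
Administrative: 75.6 × $160 = $12,096.00
Client communication: 53.2 × $155 = $8,246.00
Motion practice: 98.6 × $370 = $36,482.00
Subtotal: $112,607.00
Write-off: 4.2 × $420 = $1,764.00
Total: $112,607.00 − $1,764.00 = $110,843.00

$110,843.00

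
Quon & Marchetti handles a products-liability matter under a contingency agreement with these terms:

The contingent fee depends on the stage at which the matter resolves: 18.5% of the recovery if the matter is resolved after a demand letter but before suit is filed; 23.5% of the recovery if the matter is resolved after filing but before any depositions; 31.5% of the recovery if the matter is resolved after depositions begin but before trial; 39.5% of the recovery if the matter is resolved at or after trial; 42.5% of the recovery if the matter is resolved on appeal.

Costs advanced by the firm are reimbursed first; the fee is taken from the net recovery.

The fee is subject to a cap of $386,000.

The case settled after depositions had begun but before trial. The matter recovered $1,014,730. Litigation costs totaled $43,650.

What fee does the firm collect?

$305,890.20

Fee base (net of costs): $1,014,730 − $43,650 = $971,080
The matter settled after depositions had begun but before trial, so the 31.5% rate applies.
$971,080 × 31.5% = $305,890.20
$305,890.20 is under the $386,000 cap.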